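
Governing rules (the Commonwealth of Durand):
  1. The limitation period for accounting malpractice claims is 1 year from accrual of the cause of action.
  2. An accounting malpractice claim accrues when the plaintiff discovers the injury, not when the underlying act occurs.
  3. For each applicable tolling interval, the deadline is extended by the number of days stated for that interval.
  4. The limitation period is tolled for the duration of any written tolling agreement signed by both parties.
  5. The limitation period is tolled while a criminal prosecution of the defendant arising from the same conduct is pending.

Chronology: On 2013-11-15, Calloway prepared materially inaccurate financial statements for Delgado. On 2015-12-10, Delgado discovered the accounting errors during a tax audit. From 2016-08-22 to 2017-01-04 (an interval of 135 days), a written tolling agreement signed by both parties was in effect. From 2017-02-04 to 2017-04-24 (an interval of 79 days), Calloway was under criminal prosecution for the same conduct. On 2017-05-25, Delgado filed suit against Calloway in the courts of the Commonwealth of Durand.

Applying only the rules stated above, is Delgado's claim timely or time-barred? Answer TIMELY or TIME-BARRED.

Accrual is tied to discovery, so the period began on 2015-12-10 rather than on 2013-11-15 when the act occurred.
The untolled deadline — 1 year after 2015-12-10 — is 2016-12-10.
The period was tolled for 135 days by the written tolling agreement (2016-08-22 to 2017-01-04), pushing the deadline to 2017-04-24.
The pending criminal prosecution from 2017-02-04 to 2017-04-24 tolled the period for 79 days, extending the deadline to 2017-07-12.
The 2017-05-25 filing precedes the 2017-07-12 deadline; the claim is timely.

TIMELY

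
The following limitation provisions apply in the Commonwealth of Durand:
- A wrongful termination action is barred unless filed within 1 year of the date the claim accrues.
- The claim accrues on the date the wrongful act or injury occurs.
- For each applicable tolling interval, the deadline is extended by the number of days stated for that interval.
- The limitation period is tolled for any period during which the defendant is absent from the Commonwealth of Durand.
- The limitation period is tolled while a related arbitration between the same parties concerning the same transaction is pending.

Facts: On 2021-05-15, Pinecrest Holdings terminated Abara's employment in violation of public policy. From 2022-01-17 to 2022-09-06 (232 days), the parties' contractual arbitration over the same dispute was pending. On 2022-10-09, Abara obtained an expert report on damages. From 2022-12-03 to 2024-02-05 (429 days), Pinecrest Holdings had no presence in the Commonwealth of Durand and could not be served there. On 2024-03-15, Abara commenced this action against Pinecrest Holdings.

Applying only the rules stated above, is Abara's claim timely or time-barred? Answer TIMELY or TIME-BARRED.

TIME-BARRED

The limitation period began to run on 2021-05-15.
1 year from 2021-05-15 is 2022-05-15.
The period was tolled for 232 days by the pending related arbitration (2022-01-17 to 2022-09-06), pushing the deadline to 2023-01-02.
The defendant's absence from the jurisdiction from 2022-12-03 to 2024-02-05 tolled the period for 429 days, extending the deadline to 2024-03-06.
None of the other events listed affects the running of the period under the stated rules.
Abara filed on 2024-03-15, after the 2024-03-06 deadline, so the action is time-barred.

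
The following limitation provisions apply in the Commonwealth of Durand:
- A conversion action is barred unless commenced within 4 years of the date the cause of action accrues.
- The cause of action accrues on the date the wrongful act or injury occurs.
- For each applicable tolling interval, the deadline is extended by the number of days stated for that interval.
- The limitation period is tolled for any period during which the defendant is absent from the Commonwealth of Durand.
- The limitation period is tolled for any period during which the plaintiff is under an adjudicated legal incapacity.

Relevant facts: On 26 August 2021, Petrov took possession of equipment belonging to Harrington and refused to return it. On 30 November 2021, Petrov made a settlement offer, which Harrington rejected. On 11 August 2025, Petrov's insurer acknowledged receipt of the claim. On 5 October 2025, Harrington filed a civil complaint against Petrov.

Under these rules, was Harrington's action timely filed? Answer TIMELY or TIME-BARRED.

The cause of action accrued on 26 August 2021, the date of the act.
4 years from 26 August 2021 is 26 August 2025.
The other events in the timeline have no effect on the limitation period under the stated rules.
Harrington filed on 5 October 2025, after the 26 August 2025 deadline, so the action is time-barred.

TIME-BARRED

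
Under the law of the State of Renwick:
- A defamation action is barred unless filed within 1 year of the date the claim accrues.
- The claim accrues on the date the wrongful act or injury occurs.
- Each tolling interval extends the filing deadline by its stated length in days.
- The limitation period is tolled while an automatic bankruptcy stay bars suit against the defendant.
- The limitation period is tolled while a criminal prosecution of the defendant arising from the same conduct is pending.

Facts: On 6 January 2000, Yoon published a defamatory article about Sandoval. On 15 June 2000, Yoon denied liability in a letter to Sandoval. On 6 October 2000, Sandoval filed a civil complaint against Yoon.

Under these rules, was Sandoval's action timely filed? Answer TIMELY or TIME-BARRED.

The claim accrued on 6 January 2000, the date of the act.
1 year from 6 January 2000 is 6 January 2001.
Nothing else in the chronology tolls or restarts the period.
Filing on 6 October 2000 beat the 6 January 2001 deadline — the action is timely.

TIMELY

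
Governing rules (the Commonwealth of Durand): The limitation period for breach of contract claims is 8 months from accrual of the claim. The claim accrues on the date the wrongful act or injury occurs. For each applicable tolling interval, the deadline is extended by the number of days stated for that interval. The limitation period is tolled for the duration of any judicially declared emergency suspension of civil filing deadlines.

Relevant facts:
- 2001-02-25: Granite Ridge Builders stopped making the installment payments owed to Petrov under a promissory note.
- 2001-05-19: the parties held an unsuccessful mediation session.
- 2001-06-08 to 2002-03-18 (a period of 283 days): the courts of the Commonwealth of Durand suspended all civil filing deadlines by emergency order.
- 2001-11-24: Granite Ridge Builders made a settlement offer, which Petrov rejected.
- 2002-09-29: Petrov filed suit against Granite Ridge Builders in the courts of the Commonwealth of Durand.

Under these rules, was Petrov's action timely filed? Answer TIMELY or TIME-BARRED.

The claim accrued on 2001-02-25, when the wrongful act occurred.
The untolled deadline — 8 months after 2001-02-25 — is 2001-10-25.
The emergency suspension of filing deadlines from 2001-06-08 to 2002-03-18 tolled the period for 283 days, extending the deadline to 2002-08-04.
None of the other events listed affects the running of the period under the stated rules.
The 2002-09-29 filing falls after the 2002-08-04 deadline; the claim is time-barred.

TIME-BARRED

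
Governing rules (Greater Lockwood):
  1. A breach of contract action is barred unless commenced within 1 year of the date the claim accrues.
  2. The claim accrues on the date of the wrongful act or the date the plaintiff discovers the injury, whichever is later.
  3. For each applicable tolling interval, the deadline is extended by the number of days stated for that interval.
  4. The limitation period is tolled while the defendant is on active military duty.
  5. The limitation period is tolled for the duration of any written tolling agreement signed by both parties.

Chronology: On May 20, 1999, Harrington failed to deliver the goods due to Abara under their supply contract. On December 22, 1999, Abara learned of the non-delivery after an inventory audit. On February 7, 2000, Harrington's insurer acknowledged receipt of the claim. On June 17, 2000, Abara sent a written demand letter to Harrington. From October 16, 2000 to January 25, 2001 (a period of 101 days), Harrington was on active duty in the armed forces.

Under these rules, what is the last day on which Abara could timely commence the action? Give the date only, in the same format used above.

April 2, 2001

Taking the later of the act (May 20, 1999) and discovery (December 22, 1999), the claim accrued on December 22, 1999.
1 year from December 22, 1999 is December 22, 2000.
Because the defendant's active military service ran from October 16, 2000 to January 25, 2001, the deadline is extended by 101 days to April 2, 2001.
The other events in the timeline have no effect on the limitation period under the stated rules.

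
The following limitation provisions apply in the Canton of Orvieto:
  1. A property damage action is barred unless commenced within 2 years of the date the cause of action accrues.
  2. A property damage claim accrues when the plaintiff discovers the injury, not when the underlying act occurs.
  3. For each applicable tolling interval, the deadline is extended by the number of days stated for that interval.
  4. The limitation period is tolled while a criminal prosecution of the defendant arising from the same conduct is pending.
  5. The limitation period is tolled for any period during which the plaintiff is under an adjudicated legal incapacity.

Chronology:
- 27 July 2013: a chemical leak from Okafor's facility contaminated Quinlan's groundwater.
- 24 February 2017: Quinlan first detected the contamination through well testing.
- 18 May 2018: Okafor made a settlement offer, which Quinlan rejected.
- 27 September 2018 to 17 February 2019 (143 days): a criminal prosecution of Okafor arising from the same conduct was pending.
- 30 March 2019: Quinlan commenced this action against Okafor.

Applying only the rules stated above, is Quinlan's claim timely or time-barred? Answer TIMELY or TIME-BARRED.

Under the discovery rule, the claim accrued on 24 February 2017, when Quinlan discovered the injury — not on the 27 July 2013 date of the underlying act.
The untolled deadline — 2 years after 24 February 2017 — is 24 February 2019.
The pending criminal prosecution from 27 September 2018 to 17 February 2019 tolled the period for 143 days, extending the deadline to 17 July 2019.
None of the other events listed affects the running of the period under the stated rules.
Filing on 30 March 2019 beat the 17 July 2019 deadline — the action is timely.

TIMELY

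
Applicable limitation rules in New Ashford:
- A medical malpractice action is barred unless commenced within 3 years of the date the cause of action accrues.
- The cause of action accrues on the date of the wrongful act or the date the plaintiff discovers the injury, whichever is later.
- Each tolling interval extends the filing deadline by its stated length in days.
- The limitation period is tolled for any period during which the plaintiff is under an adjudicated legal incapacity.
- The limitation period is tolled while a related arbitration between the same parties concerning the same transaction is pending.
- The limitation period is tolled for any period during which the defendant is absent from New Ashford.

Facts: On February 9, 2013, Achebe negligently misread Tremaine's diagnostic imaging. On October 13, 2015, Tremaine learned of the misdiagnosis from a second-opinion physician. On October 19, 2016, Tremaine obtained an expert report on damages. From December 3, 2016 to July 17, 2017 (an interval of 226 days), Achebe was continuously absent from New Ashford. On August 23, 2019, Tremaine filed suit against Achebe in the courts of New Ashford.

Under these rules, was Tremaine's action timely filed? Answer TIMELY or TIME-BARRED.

TIME-BARRED

Because discovery on October 13, 2015 post-dates the February 9, 2013 act, accrual under the later-of rule falls on October 13, 2015.
The untolled deadline — 3 years after October 13, 2015 — is October 13, 2018.
Because the defendant's absence from the jurisdiction ran from December 3, 2016 to July 17, 2017, the deadline is extended by 226 days to May 27, 2019.
None of the other events listed affects the running of the period under the stated rules.
Filing on August 23, 2019 missed the May 27, 2019 deadline — the action is time-barred.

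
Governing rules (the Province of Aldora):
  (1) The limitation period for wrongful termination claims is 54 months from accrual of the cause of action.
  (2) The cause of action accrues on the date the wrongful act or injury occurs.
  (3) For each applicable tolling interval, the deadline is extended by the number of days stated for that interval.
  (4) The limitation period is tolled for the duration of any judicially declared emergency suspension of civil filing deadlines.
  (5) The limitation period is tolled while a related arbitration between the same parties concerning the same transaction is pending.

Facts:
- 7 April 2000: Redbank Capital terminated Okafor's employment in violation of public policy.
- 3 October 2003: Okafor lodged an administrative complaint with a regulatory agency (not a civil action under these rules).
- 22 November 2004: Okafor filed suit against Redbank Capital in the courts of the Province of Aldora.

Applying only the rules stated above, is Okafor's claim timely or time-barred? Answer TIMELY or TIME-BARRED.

The limitation period began to run on 7 April 2000.
54 months from 7 April 2000 is 7 October 2004.
None of the other events listed affects the running of the period under the stated rules.
The 22 November 2004 filing falls after the 7 October 2004 deadline; the claim is time-barred.

TIME-BARRED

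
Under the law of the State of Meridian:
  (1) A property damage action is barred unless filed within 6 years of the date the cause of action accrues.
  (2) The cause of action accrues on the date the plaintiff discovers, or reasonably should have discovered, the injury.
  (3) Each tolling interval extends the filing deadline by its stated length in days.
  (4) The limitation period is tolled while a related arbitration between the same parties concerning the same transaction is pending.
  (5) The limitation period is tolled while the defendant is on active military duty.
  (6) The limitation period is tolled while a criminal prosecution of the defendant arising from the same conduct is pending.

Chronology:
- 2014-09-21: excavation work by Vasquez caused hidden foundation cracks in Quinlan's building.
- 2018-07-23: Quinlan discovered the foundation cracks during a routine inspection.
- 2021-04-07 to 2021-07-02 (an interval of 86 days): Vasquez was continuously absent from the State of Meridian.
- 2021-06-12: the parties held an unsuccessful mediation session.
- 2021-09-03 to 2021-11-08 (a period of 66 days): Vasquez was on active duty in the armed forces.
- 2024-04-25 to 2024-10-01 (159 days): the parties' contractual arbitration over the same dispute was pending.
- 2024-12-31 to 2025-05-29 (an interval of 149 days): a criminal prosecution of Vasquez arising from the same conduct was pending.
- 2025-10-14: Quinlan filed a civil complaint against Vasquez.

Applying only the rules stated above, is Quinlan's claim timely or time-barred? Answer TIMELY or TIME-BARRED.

Under the discovery rule, the claim accrued on 2018-07-23, when Quinlan discovered the injury — not on the 2014-09-21 date of the underlying act.
Adding the 6 years base period to 2018-07-23 gives a deadline of 2024-07-23, before any tolling.
The period was tolled for 66 days by the defendant's active military service (2021-09-03 to 2021-11-08), pushing the deadline to 2024-09-27.
The period was tolled for 159 days by the pending related arbitration (2024-04-25 to 2024-10-01), pushing the deadline to 2025-03-05.
The pending criminal prosecution from 2024-12-31 to 2025-05-29 tolled the period for 149 days, extending the deadline to 2025-08-01.
The defendant's absence from the jurisdiction from 2021-04-07 to 2021-07-02 does not toll the period, because no stated rule makes the defendant's absence a tolling event.
Nothing else in the chronology tolls or restarts the period.
Quinlan filed on 2025-10-14, after the 2025-08-01 deadline, so the action is time-barred.

TIME-BARRED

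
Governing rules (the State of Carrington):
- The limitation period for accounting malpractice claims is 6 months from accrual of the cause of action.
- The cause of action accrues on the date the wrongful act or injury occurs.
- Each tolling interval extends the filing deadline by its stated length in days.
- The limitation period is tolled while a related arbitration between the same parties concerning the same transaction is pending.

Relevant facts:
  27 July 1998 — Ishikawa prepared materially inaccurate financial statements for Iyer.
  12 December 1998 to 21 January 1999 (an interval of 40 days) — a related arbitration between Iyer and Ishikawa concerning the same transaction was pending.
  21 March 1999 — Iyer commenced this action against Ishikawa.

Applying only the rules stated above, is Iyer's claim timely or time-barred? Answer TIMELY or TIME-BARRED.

The claim accrued on 27 July 1998, when the wrongful act occurred.
6 months from 27 July 1998 is 27 January 1999.
Because the pending related arbitration ran from 12 December 1998 to 21 January 1999, the deadline is extended by 40 days to 8 March 1999.
Filing on 21 March 1999 missed the 8 March 1999 deadline — the action is time-barred.

TIME-BARRED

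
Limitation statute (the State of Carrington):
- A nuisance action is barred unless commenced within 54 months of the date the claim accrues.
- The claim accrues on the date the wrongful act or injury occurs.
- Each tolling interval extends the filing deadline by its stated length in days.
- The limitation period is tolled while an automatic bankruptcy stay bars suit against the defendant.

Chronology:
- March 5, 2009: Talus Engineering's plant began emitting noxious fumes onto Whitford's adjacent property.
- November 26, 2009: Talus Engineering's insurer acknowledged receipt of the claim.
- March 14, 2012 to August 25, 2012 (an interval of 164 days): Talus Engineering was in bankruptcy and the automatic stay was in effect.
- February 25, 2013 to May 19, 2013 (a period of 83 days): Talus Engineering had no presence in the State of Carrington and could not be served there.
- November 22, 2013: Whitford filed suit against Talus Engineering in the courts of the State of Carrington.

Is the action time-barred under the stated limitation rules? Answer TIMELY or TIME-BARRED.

TIMELY

The claim accrued on March 5, 2009, when the wrongful act occurred.
Adding the 54 months base period to March 5, 2009 gives a deadline of September 5, 2013, before any tolling.
The automatic bankruptcy stay from March 14, 2012 to August 25, 2012 tolled the period for 164 days, extending the deadline to February 16, 2014.
Although the defendant's absence ran from February 25, 2013 to May 19, 2013, the stated rules do not make that a tolling event, so it is disregarded.
The other events in the timeline have no effect on the limitation period under the stated rules.
Whitford filed on November 22, 2013, before the February 16, 2014 deadline, so the action is timely.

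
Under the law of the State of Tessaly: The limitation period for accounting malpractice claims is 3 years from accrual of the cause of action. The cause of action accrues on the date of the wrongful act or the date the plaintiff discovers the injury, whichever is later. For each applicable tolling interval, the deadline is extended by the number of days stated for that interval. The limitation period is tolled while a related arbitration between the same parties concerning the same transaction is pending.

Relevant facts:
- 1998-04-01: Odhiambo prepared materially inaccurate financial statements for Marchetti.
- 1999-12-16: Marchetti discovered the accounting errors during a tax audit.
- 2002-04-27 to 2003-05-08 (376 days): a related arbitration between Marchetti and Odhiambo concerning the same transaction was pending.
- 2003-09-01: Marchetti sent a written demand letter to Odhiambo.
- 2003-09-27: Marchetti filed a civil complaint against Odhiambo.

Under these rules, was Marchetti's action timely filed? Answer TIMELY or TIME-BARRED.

Because discovery on 1999-12-16 post-dates the 1998-04-01 act, accrual under the later-of rule falls on 1999-12-16.
The untolled deadline — 3 years after 1999-12-16 — is 2002-12-16.
The pending related arbitration from 2002-04-27 to 2003-05-08 tolled the period for 376 days, extending the deadline to 2003-12-27.
Nothing else in the chronology tolls or restarts the period.
The 2003-09-27 filing precedes the 2003-12-27 deadline; the claim is timely.

TIMELY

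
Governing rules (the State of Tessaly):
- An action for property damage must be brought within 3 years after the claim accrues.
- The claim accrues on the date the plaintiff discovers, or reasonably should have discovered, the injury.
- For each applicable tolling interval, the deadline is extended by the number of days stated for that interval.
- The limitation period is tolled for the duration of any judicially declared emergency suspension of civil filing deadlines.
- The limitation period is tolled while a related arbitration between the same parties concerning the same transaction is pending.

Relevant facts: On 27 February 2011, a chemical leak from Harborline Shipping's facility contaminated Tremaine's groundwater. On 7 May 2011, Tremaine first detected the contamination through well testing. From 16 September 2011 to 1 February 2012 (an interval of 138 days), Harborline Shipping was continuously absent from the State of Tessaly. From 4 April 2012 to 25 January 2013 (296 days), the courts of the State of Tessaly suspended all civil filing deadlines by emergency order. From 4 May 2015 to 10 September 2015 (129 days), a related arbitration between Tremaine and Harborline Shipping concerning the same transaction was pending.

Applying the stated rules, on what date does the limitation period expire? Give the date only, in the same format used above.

27 February 2015

Accrual is tied to discovery, so the period began on 7 May 2011 rather than on 27 February 2011 when the act occurred.
3 years from 7 May 2011 is 7 May 2014.
Because the emergency suspension of filing deadlines ran from 4 April 2012 to 25 January 2013, the deadline is extended by 296 days to 27 February 2015.
By the time the pending related arbitration began on 4 May 2015, the limitation period had already expired on 27 February 2015; that interval cannot revive it.
The defendant's absence from the jurisdiction from 16 September 2011 to 1 February 2012 does not toll the period, because no stated rule makes the defendant's absence a tolling event.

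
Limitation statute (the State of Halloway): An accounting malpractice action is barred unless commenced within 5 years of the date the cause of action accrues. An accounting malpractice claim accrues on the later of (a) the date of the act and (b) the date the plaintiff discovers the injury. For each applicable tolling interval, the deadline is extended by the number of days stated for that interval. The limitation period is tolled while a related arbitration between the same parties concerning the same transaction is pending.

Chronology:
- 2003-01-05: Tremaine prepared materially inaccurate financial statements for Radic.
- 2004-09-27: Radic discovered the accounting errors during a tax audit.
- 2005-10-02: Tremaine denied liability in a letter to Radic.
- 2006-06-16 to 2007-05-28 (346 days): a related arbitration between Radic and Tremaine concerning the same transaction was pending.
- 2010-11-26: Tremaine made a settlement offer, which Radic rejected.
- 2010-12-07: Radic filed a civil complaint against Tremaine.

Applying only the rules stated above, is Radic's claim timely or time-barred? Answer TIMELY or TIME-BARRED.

TIME-BARRED

Because discovery on 2004-09-27 post-dates the 2003-01-05 act, accrual under the later-of rule falls on 2004-09-27.
Adding the 5 years base period to 2004-09-27 gives a deadline of 2009-09-27, before any tolling.
The pending related arbitration from 2006-06-16 to 2007-05-28 tolled the period for 346 days, extending the deadline to 2010-09-08.
The other events in the timeline have no effect on the limitation period under the stated rules.
Radic filed on 2010-12-07, after the 2010-09-08 deadline, so the action is time-barred.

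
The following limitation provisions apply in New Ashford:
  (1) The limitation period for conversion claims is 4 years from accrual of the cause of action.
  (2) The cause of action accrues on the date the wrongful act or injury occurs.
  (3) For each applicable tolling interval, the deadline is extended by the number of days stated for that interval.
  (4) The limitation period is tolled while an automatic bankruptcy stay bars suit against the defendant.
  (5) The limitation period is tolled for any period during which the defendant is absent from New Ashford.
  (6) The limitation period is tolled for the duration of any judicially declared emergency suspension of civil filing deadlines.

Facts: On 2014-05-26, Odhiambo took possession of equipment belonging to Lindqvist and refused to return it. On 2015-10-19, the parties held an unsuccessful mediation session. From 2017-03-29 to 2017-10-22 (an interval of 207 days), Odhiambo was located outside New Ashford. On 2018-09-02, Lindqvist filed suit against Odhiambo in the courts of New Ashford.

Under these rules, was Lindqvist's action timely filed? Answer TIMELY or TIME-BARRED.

The claim accrued on 2014-05-26, when the wrongful act occurred.
4 years from 2014-05-26 is 2018-05-26.
The period was tolled for 207 days by the defendant's absence from the jurisdiction (2017-03-29 to 2017-10-22), pushing the deadline to 2018-12-19.
Nothing else in the chronology tolls or restarts the period.
Lindqvist filed on 2018-09-02, before the 2018-12-19 deadline, so the action is timely.

TIMELY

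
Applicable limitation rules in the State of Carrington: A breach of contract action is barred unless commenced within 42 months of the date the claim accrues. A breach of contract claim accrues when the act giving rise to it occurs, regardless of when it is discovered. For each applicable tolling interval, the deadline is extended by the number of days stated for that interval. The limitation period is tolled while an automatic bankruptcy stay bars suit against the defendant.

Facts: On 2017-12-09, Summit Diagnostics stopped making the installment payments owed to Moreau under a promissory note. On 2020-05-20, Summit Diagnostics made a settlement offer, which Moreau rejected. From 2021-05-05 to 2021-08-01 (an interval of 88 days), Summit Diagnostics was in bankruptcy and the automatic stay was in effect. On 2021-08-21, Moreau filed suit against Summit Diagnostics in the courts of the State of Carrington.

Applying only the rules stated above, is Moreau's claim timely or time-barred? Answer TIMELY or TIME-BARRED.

The claim accrued on 2017-12-09, the date of the act.
42 months from 2017-12-09 is 2021-06-09.
The automatic bankruptcy stay from 2021-05-05 to 2021-08-01 tolled the period for 88 days, extending the deadline to 2021-09-05.
None of the other events listed affects the running of the period under the stated rules.
Filing on 2021-08-21 beat the 2021-09-05 deadline — the action is timely.

TIMELY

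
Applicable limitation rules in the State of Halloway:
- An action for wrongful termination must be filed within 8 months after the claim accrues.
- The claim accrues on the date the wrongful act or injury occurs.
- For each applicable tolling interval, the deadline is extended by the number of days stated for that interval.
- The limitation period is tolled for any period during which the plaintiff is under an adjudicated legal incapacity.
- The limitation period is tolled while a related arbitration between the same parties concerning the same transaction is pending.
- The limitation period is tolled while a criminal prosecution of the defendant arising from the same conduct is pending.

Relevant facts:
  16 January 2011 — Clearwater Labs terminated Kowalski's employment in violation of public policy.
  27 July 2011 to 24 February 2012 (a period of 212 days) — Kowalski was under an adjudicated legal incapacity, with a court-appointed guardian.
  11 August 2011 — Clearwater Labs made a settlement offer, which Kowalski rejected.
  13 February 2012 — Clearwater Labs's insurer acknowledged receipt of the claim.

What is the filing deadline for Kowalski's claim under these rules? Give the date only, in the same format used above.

The claim accrued on 16 January 2011, the date of the act.
The untolled deadline — 8 months after 16 January 2011 — is 16 September 2011.
The plaintiff's legal incapacity from 27 July 2011 to 24 February 2012 tolled the period for 212 days, extending the deadline to 15 April 2012.
The other events in the timeline have no effect on the limitation period under the stated rules.

15 April 2012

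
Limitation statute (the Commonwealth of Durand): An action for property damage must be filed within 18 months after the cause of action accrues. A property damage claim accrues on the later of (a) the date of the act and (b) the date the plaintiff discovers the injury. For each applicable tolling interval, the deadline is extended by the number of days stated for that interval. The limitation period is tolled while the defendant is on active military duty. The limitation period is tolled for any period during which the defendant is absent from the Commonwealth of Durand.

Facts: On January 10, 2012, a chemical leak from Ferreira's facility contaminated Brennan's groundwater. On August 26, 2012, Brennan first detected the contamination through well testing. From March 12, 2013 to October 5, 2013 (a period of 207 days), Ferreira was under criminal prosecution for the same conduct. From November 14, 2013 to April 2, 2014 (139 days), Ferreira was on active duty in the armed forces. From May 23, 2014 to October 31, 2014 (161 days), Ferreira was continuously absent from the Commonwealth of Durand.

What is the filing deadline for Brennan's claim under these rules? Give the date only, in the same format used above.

Taking the later of the act (January 10, 2012) and discovery (August 26, 2012), the claim accrued on August 26, 2012.
The untolled deadline — 18 months after August 26, 2012 — is February 26, 2014.
Because the defendant's active military service ran from November 14, 2013 to April 2, 2014, the deadline is extended by 139 days to July 15, 2014.
The defendant's absence from the jurisdiction from May 23, 2014 to October 31, 2014 tolled the period for 161 days, extending the deadline to December 23, 2014.
No stated provision tolls the period for a criminal prosecution, so the interval from March 12, 2013 to October 5, 2013 has no effect on the deadline.

December 23, 2014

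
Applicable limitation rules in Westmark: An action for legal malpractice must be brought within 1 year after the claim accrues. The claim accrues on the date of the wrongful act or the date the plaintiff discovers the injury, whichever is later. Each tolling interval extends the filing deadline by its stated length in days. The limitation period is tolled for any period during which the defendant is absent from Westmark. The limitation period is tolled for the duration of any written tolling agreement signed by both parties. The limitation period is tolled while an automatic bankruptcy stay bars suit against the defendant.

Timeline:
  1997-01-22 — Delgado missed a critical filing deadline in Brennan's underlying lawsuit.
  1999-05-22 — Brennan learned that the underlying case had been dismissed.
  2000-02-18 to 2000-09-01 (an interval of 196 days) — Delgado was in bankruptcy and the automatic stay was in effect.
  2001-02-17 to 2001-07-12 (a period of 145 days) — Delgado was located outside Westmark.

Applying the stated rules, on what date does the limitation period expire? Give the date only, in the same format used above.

The claim accrued on 1999-05-22 — the later of the 1997-01-22 act and the 1999-05-22 discovery.
Adding the 1 year base period to 1999-05-22 gives a deadline of 2000-05-22, before any tolling.
The period was tolled for 196 days by the automatic bankruptcy stay (2000-02-18 to 2000-09-01), pushing the deadline to 2000-12-04.
The defendant's absence from the jurisdiction starting 2001-02-17 came too late — the period had run on 2000-12-04 — and so does not extend the deadline.

2000-12-04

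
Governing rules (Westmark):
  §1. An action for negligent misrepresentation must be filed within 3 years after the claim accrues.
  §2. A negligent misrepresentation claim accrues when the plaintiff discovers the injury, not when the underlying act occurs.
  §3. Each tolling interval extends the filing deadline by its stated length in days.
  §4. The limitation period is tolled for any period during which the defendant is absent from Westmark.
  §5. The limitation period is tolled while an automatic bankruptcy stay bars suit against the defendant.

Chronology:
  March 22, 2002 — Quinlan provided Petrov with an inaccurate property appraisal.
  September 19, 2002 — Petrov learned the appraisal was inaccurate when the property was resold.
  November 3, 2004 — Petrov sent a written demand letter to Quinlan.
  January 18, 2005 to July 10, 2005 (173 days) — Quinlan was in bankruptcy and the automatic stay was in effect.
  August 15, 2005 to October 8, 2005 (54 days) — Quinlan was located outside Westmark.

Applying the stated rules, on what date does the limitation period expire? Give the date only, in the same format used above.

May 4, 2006

Accrual is tied to discovery, so the period began on September 19, 2002 rather than on March 22, 2002 when the act occurred.
Adding the 3 years base period to September 19, 2002 gives a deadline of September 19, 2005, before any tolling.
The period was tolled for 173 days by the automatic bankruptcy stay (January 18, 2005 to July 10, 2005), pushing the deadline to March 11, 2006.
Because the defendant's absence from the jurisdiction ran from August 15, 2005 to October 8, 2005, the deadline is extended by 54 days to May 4, 2006.
Nothing else in the chronology tolls or restarts the period.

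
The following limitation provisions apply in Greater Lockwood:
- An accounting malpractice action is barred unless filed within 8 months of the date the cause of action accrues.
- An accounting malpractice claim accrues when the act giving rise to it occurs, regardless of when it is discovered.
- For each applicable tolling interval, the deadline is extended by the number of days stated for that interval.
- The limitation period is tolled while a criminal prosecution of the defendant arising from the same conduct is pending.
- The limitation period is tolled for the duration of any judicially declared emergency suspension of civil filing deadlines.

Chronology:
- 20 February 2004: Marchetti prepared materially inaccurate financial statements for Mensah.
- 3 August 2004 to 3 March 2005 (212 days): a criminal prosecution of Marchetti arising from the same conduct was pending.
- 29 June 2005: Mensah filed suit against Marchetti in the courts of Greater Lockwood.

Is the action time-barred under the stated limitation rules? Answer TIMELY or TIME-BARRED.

TIME-BARRED

The limitation period began to run on 20 February 2004.
Adding the 8 months base period to 20 February 2004 gives a deadline of 20 October 2004, before any tolling.
Because the pending criminal prosecution ran from 3 August 2004 to 3 March 2005, the deadline is extended by 212 days to 20 May 2005.
Mensah filed on 29 June 2005, after the 20 May 2005 deadline, so the action is time-barred.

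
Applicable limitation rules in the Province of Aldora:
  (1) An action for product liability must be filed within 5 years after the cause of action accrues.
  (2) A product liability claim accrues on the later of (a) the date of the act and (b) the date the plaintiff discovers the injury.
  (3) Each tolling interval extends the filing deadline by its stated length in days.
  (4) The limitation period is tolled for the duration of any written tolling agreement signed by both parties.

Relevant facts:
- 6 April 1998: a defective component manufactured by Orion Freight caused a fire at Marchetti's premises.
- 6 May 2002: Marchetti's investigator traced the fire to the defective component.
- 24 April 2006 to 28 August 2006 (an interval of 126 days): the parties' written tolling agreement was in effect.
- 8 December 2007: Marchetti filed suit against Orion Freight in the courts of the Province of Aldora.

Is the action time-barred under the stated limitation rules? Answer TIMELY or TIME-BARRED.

The claim accrued on 6 May 2002 — the later of the 6 April 1998 act and the 6 May 2002 discovery.
5 years from 6 May 2002 is 6 May 2007.
The period was tolled for 126 days by the written tolling agreement (24 April 2006 to 28 August 2006), pushing the deadline to 9 September 2007.
The 8 December 2007 filing falls after the 9 September 2007 deadline; the claim is time-barred.

TIME-BARRED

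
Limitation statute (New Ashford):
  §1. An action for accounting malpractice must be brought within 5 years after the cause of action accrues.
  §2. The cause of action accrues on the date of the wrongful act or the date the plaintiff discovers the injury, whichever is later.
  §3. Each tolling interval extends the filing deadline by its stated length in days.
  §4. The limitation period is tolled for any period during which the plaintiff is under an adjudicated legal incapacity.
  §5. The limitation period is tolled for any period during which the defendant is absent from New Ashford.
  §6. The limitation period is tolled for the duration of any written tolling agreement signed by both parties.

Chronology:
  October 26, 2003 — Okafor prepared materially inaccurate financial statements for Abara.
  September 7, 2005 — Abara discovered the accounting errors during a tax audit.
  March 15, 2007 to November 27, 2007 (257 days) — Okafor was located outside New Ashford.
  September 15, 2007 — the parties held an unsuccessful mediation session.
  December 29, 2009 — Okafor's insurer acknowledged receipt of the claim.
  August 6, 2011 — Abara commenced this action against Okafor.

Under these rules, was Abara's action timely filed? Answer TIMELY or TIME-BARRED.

TIME-BARRED

Because discovery on September 7, 2005 post-dates the October 26, 2003 act, accrual under the later-of rule falls on September 7, 2005.
5 years from September 7, 2005 is September 7, 2010.
Because the defendant's absence from the jurisdiction ran from March 15, 2007 to November 27, 2007, the deadline is extended by 257 days to May 22, 2011.
None of the other events listed affects the running of the period under the stated rules.
The August 6, 2011 filing falls after the May 22, 2011 deadline; the claim is time-barred.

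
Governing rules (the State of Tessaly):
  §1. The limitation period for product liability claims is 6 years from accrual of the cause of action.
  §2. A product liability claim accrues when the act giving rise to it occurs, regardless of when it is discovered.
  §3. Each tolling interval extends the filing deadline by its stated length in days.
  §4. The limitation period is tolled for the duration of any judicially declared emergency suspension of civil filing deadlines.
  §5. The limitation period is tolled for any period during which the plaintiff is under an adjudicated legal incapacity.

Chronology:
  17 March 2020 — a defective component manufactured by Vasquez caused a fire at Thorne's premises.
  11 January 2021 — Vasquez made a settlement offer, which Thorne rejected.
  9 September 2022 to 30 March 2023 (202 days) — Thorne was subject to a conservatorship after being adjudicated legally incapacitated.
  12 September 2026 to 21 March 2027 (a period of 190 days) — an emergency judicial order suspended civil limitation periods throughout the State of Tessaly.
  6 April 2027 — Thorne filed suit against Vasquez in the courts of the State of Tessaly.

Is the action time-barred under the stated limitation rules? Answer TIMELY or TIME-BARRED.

The claim accrued on 17 March 2020, when the wrongful act occurred.
Adding the 6 years base period to 17 March 2020 gives a deadline of 17 March 2026, before any tolling.
The plaintiff's legal incapacity from 9 September 2022 to 30 March 2023 tolled the period for 202 days, extending the deadline to 5 October 2026.
Because the emergency suspension of filing deadlines ran from 12 September 2026 to 21 March 2027, the deadline is extended by 190 days to 13 April 2027.
Nothing else in the chronology tolls or restarts the period.
Filing on 6 April 2027 beat the 13 April 2027 deadline — the action is timely.

TIMELY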